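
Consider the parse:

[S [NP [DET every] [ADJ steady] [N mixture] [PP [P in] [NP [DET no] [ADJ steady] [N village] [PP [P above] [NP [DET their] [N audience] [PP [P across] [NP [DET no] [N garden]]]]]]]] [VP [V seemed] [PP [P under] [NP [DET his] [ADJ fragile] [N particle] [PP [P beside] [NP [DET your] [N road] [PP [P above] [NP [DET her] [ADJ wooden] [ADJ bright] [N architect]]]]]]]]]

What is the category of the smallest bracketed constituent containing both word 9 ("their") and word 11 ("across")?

NP

The smallest bracket enclosing both words is [NP their audience across no garden], so the label is NP.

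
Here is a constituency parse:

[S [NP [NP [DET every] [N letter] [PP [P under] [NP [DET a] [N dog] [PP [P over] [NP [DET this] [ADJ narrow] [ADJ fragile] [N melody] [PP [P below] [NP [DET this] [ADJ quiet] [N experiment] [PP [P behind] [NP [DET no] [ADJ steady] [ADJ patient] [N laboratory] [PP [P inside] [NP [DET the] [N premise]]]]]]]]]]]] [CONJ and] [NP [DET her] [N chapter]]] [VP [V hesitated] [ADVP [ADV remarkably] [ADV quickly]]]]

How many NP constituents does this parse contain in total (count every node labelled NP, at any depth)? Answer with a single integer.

8

Scanning left to right, an opening `[NP` appears at word positions 1, 1, 4, 7, 12, 16, 21, 24 — 8 in total.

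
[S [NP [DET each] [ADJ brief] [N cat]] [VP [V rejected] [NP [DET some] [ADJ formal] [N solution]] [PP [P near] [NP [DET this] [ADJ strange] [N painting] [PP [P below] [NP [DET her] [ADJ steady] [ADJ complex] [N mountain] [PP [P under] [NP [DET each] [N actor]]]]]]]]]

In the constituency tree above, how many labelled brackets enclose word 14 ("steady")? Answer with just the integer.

Counting open brackets not yet closed at "steady": [S [VP [PP [NP [PP [NP [ADJ = 7.

7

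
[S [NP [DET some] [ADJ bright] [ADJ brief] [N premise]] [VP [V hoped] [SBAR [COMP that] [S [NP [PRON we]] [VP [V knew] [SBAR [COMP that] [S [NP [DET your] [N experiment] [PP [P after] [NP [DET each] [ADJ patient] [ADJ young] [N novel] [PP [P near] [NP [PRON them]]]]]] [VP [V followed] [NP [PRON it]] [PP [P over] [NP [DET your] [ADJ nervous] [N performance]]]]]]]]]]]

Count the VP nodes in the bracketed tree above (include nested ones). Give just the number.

3

The VP constituents are: [VP hoped that we knew that your experiment after each patient young novel near them followed it over your nervous performance]; [VP knew that your experiment after each patient young novel near them followed it over your nervous performance]; [VP followed it over your nervous performance]. Total: 3.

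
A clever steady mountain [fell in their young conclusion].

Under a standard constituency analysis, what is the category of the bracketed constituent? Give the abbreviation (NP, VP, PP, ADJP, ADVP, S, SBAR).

VP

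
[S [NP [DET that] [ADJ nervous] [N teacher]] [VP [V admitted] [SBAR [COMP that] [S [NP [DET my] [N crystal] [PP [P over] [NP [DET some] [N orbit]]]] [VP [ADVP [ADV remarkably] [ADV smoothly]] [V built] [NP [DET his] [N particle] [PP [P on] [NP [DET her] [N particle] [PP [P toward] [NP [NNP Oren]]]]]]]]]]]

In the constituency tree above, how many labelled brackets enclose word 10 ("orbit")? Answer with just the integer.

8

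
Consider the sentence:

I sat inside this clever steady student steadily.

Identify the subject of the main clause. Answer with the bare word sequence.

I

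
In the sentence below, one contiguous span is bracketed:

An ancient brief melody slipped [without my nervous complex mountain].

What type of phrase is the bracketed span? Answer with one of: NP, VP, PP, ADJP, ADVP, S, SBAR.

PP

The bracketed span "without my nervous complex mountain" is headed by "without", making it a prepositional phrase (PP).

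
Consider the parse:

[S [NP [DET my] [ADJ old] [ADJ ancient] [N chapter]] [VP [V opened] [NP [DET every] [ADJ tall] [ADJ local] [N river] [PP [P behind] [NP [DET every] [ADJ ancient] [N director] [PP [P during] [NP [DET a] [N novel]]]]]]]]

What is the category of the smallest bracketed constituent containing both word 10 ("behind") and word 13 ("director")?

PP

The smallest bracket enclosing both words is [PP behind every ancient director during a novel], so the label is PP.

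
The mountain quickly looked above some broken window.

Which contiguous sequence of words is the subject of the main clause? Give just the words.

the mountain

The subject of the main clause is the NP immediately before the verb "looked": "the mountain".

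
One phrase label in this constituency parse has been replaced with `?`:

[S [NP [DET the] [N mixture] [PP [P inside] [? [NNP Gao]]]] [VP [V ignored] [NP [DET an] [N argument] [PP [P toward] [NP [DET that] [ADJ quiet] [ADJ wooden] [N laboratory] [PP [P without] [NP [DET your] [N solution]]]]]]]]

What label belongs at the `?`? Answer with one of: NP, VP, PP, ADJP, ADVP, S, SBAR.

NP

The `?` node immediately contains: NNP 'Gao'. That is the internal structure of a noun phrase, so the label is NP.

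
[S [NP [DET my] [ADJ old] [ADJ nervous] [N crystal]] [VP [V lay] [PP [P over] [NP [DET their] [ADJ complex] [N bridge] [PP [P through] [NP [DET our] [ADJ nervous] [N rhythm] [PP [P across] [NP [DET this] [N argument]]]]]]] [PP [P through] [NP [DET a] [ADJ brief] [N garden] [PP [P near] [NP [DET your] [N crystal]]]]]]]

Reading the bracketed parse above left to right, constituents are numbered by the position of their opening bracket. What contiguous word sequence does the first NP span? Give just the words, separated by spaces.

my old nervous crystal

In left-to-right order the NP constituents are "my old nervous crystal"; "their complex bridge through our nervous rhythm across this argument"; "our nervous rhythm across this argument"; "this argument"; "a brief garden near your crystal"; "your crystal". Number 1 is "my old nervous crystal".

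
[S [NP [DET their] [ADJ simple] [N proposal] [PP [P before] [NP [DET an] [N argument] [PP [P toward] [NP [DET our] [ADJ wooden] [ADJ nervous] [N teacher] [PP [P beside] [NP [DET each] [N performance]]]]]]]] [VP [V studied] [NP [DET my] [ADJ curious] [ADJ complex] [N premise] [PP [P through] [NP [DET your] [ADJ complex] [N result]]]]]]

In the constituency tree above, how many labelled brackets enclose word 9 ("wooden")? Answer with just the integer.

7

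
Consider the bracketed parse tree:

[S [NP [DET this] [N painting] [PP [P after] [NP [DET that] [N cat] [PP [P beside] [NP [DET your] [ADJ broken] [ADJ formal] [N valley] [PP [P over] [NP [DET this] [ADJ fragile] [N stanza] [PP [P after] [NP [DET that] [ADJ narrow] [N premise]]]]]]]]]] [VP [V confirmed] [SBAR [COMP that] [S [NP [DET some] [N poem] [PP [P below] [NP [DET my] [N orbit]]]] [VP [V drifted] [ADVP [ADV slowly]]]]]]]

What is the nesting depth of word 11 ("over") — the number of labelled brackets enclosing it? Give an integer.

Path from the root down to the word: S → NP → PP → NP → PP → NP → PP → P. That is 8 enclosing brackets.

8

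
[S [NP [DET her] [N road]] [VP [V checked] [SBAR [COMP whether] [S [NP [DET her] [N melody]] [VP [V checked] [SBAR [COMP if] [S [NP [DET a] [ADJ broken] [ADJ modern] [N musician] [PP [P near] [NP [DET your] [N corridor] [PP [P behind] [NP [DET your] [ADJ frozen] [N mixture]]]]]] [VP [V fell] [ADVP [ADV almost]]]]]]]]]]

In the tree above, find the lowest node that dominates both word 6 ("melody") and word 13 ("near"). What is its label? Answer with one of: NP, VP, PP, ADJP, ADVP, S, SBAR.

Both words fall inside [S her melody checked if a broken modern musician near your corridor behind your frozen mixture fell almost] (words 5–21), and no smaller constituent contains them both. Label: S.

S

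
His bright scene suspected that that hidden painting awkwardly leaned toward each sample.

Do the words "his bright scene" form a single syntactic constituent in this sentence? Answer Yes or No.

"his bright scene" is exactly the noun phrase [NP his bright scene], a complete constituent.

Yes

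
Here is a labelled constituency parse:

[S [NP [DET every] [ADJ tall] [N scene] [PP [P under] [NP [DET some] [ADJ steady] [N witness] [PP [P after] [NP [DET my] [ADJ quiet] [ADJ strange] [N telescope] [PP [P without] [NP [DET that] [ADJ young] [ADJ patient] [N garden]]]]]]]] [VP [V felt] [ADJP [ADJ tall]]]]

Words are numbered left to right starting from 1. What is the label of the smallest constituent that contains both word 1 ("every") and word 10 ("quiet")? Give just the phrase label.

The smallest bracket enclosing both words is [NP every tall scene under some steady witness after my quiet strange telescope without that young patient garden], so the label is NP.

NP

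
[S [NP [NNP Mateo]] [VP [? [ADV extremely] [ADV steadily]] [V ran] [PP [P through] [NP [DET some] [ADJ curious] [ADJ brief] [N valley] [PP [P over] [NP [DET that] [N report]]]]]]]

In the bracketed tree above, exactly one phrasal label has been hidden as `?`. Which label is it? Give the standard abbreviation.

The `?` node immediately contains: ADV 'extremely', ADV 'steadily'. That is the internal structure of an adverb phrase, so the label is ADVP.

ADVP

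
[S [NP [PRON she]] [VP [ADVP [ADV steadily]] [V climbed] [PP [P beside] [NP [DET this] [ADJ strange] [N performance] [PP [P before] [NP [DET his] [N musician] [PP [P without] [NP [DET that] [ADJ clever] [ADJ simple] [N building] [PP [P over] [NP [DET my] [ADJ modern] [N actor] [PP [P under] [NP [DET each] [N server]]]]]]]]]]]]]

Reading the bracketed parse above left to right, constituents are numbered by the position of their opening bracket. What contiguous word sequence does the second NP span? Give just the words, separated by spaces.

this strange performance before his musician without that clever simple building over my modern actor under each server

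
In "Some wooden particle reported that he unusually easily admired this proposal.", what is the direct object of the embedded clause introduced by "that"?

Within the embedded clause introduced by "that", the direct object of "admired" is "this proposal".

this proposal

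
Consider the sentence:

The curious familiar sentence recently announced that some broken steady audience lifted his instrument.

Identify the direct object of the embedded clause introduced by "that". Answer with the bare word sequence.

his instrument

Within the embedded clause introduced by "that", the direct object of "lifted" is "his instrument".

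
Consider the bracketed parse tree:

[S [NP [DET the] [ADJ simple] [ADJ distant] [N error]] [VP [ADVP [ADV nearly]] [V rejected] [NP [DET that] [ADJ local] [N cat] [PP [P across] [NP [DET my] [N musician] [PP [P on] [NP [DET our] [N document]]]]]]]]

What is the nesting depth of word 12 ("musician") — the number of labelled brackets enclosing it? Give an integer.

The word sits inside N, which is inside NP, inside PP, inside NP, inside VP, inside S — 6 brackets in all.

6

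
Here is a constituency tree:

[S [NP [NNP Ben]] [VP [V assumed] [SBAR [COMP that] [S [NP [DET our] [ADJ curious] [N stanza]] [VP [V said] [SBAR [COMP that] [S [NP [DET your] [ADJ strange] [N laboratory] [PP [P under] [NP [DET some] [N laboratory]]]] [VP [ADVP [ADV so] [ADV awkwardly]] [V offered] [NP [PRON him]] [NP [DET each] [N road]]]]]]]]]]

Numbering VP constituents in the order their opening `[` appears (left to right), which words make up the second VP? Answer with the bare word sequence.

In left-to-right order the VP constituents are "assumed that our curious stanza said that your strange laboratory under some laboratory so awkwardly offered him each road"; "said that your strange laboratory under some laboratory so awkwardly offered him each road"; "so awkwardly offered him each road". Number 2 is "said that your strange laboratory under some laboratory so awkwardly offered him each road".

said that your strange laboratory under some laboratory so awkwardly offered him each road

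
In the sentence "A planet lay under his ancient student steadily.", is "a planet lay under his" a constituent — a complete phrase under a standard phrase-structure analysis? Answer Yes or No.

No

"a" belongs to the noun phrase "a planet" while "his" belongs to the verb phrase "lay under his ancient student steadily"; a span that runs across that boundary is not a single phrase.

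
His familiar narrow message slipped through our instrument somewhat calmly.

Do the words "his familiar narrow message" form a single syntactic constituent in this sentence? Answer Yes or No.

Yes

The sequence corresponds to a single NP node — the noun phrase "his familiar narrow message".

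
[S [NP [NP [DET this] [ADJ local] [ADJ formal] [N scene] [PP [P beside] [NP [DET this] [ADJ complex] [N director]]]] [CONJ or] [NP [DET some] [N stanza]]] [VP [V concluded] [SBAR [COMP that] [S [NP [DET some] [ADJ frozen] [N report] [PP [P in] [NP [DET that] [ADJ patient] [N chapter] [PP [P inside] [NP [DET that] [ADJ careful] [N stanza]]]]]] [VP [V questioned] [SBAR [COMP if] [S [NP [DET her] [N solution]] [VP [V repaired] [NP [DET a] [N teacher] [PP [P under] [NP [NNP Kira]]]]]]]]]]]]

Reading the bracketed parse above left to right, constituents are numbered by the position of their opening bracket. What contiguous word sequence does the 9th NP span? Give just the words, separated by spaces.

Opening `[NP` markers occur at word positions 1, 1, 6, 10, 14, 18, 22, 27, 30, 33; the 9th of these opens the constituent [NP a teacher under Kira].

a teacher under Kira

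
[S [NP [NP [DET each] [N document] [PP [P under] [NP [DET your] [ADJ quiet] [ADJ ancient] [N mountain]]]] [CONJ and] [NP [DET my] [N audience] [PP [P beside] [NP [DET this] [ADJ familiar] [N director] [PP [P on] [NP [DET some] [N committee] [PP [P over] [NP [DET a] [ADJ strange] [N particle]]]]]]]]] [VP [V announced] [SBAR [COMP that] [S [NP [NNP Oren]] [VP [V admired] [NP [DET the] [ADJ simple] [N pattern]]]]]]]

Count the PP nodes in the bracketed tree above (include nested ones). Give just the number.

4

Scanning left to right, an opening `[PP` appears at word positions 3, 11, 15, 18 — 4 in total.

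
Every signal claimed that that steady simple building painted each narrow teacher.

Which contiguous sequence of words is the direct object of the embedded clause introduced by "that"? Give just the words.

each narrow teacher

"painted" heads the VP of the embedded clause introduced by "that", and "each narrow teacher" is its direct object.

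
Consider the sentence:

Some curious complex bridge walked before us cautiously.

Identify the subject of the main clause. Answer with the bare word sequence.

In the main clause the verb is "walked"; the NP preceding it, "some curious complex bridge", is the subject.

some curious complex bridge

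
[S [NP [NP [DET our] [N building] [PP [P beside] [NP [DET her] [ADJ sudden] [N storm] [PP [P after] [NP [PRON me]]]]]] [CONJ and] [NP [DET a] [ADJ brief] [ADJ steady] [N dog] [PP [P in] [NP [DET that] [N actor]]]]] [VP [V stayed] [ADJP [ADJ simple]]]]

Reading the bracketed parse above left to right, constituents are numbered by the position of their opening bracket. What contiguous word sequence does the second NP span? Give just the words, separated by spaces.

our building beside her sudden storm after me

In left-to-right order the NP constituents are "our building beside her sudden storm after me and a brief steady dog in that actor"; "our building beside her sudden storm after me"; "her sudden storm after me"; "me"; "a brief steady dog in that actor"; "that actor". Number 2 is "our building beside her sudden storm after me".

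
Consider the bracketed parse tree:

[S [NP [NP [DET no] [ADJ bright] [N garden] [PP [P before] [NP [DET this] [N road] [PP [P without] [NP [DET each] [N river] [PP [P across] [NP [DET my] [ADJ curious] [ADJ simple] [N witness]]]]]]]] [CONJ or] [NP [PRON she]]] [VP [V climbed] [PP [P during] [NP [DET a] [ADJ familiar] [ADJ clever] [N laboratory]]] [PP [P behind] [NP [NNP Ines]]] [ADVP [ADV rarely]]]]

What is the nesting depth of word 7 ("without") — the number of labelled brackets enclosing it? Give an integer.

The word sits inside P, which is inside PP, inside NP, inside PP, inside NP, inside NP, inside S — 7 brackets in all.

7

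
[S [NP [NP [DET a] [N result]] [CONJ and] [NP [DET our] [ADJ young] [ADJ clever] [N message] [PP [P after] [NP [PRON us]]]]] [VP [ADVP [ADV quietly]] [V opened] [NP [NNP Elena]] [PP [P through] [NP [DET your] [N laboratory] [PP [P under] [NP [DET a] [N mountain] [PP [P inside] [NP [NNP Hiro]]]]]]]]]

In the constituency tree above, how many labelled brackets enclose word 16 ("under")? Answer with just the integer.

6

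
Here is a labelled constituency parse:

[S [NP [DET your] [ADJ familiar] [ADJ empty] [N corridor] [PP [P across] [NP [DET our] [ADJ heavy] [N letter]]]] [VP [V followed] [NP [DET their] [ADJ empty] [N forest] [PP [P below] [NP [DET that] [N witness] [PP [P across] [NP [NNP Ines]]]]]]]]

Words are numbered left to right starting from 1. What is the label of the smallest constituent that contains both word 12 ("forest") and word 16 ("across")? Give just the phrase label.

NP

Both words fall inside [NP their empty forest below that witness across Ines] (words 10–17), and no smaller constituent contains them both. Label: NP.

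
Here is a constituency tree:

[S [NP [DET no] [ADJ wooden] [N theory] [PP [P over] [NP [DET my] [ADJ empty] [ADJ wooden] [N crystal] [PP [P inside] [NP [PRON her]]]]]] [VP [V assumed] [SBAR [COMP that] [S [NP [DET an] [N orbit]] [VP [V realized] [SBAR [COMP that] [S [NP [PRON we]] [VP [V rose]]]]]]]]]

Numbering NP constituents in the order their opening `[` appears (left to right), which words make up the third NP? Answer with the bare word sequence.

Opening `[NP` markers occur at word positions 1, 5, 10, 13, 17; the third of these opens the constituent [NP her].

her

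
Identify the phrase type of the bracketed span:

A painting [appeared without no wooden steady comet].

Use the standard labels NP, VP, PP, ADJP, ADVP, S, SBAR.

The span is built around the verb "appeared" — a verb phrase (VP).

VP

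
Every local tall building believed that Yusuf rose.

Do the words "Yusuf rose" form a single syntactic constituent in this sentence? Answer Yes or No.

"Yusuf rose" is exactly the clause [S Yusuf rose], a complete constituent.

Yes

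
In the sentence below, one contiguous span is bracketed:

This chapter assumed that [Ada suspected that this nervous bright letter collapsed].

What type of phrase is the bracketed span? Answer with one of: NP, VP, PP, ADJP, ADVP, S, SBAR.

The bracketed span "Ada suspected that this nervous bright letter collapsed" is headed by "suspected", making it a clause (S).

S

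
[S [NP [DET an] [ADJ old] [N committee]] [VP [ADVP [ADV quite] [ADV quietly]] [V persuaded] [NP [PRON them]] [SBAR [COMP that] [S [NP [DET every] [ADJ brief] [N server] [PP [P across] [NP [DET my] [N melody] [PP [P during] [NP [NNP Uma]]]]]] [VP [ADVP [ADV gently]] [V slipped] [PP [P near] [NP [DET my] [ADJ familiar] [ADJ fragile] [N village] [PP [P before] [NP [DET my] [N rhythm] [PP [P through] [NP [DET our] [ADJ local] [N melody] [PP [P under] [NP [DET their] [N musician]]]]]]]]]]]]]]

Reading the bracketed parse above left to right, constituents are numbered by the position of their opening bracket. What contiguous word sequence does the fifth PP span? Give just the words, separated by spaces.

Opening `[PP` markers occur at word positions 12, 15, 19, 24, 27, 31; the fifth of these opens the constituent [PP through our local melody under their musician].

through our local melody under their musician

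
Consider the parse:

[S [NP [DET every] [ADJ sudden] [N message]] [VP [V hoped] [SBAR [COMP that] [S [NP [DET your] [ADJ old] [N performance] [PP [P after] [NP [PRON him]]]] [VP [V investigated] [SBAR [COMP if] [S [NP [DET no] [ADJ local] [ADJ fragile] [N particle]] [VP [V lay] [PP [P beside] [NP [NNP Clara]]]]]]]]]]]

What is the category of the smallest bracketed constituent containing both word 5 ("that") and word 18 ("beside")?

SBAR

The smallest bracket enclosing both words is [SBAR that your old performance after him investigated if no local fragile particle lay beside Clara], so the label is SBAR.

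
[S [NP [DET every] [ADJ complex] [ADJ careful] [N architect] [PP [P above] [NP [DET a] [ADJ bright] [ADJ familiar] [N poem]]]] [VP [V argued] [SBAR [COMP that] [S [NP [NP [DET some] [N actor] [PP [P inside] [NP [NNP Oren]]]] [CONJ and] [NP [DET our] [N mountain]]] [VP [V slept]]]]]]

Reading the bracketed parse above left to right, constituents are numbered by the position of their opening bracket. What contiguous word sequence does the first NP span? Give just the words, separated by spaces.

Opening `[NP` markers occur at word positions 1, 6, 12, 12, 15, 17; the first of these opens the constituent [NP every complex careful architect above a bright familiar poem].

every complex careful architect above a bright familiar poem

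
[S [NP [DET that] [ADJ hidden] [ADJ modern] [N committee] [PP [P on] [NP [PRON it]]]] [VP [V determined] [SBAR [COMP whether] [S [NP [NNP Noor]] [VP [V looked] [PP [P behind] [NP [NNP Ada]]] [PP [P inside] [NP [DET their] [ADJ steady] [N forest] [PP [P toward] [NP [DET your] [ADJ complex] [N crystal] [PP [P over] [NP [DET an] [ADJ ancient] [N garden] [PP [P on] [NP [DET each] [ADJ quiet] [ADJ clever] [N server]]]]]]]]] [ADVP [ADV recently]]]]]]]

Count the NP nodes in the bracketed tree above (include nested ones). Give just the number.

8

Scanning left to right, an opening `[NP` appears at word positions 1, 6, 9, 12, 14, 18, 22, 26 — 8 in total.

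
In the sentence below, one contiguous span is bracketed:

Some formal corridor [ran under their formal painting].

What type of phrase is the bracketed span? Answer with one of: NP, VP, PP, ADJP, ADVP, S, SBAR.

VP

The bracketed span "ran under their formal painting" is headed by "ran", making it a verb phrase (VP).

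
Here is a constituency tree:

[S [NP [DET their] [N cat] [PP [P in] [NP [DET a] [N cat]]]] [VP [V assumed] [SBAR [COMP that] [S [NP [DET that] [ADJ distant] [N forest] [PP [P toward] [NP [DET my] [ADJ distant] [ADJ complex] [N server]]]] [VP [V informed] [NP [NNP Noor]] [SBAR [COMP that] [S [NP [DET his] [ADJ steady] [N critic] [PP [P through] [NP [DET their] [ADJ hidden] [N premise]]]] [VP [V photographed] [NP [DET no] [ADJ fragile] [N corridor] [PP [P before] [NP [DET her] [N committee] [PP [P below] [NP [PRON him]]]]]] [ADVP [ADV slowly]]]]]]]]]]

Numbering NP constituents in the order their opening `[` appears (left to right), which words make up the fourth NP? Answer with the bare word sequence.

my distant complex server

Opening `[NP` markers occur at word positions 1, 4, 8, 12, 17, 19, 23, 27, 31, 34; the fourth of these opens the constituent [NP my distant complex server].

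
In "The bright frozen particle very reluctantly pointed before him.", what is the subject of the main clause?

In the main clause the verb is "pointed"; the NP preceding it, "the bright frozen particle", is the subject.

the bright frozen particle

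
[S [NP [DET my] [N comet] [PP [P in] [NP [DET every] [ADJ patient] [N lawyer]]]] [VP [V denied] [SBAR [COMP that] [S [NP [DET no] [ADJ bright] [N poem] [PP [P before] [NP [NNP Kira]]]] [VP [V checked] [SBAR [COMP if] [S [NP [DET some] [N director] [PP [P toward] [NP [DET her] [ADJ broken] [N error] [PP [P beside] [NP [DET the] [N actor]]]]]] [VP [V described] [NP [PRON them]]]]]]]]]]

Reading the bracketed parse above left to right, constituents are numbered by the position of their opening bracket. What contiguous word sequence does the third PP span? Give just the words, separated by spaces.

toward her broken error beside the actor

Opening `[PP` markers occur at word positions 3, 12, 18, 22; the third of these opens the constituent [PP toward her broken error beside the actor].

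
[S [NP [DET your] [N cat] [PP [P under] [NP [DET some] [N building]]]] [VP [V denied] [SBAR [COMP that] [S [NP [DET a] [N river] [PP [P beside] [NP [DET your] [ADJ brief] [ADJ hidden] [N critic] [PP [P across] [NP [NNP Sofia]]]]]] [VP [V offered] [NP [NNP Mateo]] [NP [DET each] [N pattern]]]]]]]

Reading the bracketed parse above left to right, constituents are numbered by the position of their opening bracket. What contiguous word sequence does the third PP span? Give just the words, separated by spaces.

across Sofia

In left-to-right order the PP constituents are "under some building"; "beside your brief hidden critic across Sofia"; "across Sofia". Number 3 is "across Sofia".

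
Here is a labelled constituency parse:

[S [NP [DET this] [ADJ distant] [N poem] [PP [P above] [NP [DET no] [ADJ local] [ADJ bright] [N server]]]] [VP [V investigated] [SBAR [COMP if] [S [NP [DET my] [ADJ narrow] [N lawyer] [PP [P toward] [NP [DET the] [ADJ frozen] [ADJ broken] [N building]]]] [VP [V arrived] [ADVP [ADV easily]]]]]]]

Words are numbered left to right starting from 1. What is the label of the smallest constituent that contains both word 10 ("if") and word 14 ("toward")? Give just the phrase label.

SBAR

Word 10 lies under S → VP → SBAR → COMP; word 14 lies under S → VP → SBAR → S → NP → PP → P. The lowest shared node is the SBAR.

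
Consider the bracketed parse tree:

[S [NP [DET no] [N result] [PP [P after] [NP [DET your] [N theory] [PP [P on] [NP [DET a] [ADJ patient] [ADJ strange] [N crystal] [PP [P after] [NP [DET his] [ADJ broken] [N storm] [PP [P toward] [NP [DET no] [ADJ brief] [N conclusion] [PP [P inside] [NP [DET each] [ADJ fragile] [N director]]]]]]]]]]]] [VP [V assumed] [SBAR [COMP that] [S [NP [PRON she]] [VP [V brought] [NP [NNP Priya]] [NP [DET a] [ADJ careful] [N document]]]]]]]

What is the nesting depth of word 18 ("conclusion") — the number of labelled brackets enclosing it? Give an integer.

11

Path from the root down to the word: S → NP → PP → NP → PP → NP → PP → NP → PP → NP → N. That is 11 enclosing brackets.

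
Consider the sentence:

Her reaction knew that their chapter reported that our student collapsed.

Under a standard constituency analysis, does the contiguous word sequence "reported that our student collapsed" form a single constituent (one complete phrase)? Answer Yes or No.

Yes

These words form the whole verb phrase headed by "reported", so yes — one constituent.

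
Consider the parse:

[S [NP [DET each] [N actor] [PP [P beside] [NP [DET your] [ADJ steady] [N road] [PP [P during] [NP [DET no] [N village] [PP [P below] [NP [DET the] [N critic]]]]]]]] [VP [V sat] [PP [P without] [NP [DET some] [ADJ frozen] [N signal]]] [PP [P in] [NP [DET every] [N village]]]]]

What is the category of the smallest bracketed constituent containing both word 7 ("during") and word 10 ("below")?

PP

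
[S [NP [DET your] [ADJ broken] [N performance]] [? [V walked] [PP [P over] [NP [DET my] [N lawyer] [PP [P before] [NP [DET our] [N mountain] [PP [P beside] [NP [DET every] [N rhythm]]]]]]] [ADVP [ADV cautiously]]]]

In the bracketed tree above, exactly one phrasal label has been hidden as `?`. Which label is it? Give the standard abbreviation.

A constituent whose immediate children are V 'walked', PP, ADVP is a verb phrase: VP.

VP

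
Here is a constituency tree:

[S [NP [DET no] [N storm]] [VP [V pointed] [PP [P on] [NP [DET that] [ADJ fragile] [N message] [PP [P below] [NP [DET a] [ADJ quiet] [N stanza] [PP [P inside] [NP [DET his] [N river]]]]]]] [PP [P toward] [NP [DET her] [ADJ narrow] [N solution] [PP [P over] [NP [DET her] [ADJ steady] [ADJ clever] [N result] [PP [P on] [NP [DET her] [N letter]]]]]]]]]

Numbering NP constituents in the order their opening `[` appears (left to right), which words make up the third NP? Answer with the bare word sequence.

a quiet stanza inside his river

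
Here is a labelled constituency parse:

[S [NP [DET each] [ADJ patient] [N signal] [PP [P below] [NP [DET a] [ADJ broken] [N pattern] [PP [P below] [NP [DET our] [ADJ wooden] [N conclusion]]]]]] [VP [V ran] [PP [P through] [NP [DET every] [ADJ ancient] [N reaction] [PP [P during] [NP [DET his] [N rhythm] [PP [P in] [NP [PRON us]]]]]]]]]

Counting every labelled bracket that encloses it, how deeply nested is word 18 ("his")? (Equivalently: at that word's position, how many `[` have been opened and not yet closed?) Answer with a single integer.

Counting open brackets not yet closed at "his": [S [VP [PP [NP [PP [NP [DET = 7.

7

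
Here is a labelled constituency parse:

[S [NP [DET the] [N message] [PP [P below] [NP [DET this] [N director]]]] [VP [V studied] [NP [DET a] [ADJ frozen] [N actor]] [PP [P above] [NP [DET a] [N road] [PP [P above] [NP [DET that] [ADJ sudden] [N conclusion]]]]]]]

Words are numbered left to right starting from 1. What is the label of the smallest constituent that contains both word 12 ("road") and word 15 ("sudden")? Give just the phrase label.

Both words fall inside [NP a road above that sudden conclusion] (words 11–16), and no smaller constituent contains them both. Label: NP.

NP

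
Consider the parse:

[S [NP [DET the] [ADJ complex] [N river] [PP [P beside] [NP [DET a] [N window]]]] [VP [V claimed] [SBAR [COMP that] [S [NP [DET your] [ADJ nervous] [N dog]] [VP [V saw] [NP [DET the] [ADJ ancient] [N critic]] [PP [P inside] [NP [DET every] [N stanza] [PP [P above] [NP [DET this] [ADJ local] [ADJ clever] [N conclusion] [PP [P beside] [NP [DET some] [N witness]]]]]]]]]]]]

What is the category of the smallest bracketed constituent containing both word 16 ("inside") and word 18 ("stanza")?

PP

Both words fall inside [PP inside every stanza above this local clever conclusion beside some witness] (words 16–26), and no smaller constituent contains them both. Label: PP.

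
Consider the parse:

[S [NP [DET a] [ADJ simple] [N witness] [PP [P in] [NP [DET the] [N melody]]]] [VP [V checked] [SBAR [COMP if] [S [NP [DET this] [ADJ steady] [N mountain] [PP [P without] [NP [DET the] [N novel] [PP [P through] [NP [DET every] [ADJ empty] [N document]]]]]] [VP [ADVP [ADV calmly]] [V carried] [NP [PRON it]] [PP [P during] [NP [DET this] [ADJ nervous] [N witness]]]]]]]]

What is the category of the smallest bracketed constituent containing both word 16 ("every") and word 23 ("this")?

S

Both words fall inside [S this steady mountain without the novel through every empty document calmly carried it during this nervous witness] (words 9–25), and no smaller constituent contains them both. Label: S.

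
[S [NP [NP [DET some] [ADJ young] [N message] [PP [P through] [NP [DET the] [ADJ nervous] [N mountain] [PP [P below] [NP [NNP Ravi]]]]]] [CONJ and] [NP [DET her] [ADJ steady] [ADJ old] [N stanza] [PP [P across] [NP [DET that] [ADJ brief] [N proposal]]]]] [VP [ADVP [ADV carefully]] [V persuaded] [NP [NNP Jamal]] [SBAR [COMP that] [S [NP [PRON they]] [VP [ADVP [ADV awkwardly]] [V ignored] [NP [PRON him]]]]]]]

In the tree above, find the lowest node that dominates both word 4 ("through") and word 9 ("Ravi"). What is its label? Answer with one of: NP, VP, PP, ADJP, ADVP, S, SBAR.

Both words fall inside [PP through the nervous mountain below Ravi] (words 4–9), and no smaller constituent contains them both. Label: PP.

PP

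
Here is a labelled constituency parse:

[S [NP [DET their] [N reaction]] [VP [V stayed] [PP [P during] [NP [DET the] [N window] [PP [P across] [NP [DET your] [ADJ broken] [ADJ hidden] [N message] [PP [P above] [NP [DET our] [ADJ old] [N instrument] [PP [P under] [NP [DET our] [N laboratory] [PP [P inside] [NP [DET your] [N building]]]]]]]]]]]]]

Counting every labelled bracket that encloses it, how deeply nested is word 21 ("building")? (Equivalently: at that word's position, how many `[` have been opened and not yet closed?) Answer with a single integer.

13

Counting open brackets not yet closed at "building": [S [VP [PP [NP [PP [NP [PP [NP [PP [NP [PP [NP [N = 13.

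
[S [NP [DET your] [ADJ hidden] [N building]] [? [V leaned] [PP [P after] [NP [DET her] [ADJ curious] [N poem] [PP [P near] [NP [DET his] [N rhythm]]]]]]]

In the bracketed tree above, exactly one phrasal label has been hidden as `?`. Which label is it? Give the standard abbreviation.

VP

A constituent whose immediate children are V 'leaned', PP is a verb phrase: VP.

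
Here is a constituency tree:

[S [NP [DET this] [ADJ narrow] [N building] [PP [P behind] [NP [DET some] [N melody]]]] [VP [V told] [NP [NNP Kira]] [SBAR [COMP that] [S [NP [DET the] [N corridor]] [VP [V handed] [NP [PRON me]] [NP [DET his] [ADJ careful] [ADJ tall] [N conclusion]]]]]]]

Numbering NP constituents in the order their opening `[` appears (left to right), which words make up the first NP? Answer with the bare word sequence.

this narrow building behind some melody

The NP opening brackets appear, in order, over: "this narrow building behind some melody"; "some melody"; "Kira"; "the corridor"; "me"; "his careful tall conclusion". The first one spans "this narrow building behind some melody".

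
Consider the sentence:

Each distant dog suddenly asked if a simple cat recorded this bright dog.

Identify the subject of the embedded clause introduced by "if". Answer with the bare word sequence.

a simple cat

In the embedded clause introduced by "if" the verb is "recorded"; the NP preceding it, "a simple cat", is the subject.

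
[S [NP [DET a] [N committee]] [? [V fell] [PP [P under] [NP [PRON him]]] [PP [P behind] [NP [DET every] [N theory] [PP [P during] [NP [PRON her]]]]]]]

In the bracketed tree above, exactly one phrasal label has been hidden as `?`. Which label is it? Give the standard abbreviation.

A constituent whose immediate children are V 'fell', PP, PP is a verb phrase: VP.

VP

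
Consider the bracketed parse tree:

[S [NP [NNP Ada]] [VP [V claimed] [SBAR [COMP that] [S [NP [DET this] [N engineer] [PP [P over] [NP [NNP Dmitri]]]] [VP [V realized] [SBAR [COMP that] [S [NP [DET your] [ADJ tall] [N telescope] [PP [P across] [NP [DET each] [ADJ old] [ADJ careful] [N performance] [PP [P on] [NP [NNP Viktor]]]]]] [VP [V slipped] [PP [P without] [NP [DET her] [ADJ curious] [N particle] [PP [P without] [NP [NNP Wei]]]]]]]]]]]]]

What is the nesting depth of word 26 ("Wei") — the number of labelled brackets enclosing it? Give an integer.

13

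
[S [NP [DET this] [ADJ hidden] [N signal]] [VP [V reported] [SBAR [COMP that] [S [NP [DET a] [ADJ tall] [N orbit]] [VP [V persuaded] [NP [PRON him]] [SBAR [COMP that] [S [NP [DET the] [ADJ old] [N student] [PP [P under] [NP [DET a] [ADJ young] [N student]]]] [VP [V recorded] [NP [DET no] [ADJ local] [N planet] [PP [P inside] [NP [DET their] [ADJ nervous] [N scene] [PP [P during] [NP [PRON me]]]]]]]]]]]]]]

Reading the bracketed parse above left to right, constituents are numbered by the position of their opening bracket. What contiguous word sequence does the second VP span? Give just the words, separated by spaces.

Opening `[VP` markers occur at word positions 4, 9, 19; the second of these opens the constituent [VP persuaded him that the old student under a young student recorded no local planet inside their nervous scene during me].

persuaded him that the old student under a young student recorded no local planet inside their nervous scene during me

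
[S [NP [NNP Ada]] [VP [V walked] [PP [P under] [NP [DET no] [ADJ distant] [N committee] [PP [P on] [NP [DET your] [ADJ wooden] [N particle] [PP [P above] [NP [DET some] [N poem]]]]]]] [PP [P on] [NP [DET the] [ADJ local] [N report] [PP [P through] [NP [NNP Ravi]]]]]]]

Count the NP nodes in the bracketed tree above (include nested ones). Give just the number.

6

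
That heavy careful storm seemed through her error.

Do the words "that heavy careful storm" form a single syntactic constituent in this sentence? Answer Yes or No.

"that heavy careful storm" is exactly the noun phrase [NP that heavy careful storm], a complete constituent.

Yes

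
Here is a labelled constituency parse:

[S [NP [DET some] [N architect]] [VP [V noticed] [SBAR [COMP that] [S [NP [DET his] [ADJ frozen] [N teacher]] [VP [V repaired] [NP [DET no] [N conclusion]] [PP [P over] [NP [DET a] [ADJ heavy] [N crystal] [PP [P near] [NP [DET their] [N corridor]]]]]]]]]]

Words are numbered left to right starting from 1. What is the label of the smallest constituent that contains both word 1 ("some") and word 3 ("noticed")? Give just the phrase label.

S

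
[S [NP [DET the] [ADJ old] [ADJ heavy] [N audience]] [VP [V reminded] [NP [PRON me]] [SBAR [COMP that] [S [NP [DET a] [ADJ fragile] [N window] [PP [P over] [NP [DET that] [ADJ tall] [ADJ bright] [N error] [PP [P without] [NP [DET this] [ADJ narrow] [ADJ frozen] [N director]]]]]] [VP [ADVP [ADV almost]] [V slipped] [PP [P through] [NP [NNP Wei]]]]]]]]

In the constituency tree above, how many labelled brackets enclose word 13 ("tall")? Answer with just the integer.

Path from the root down to the word: S → VP → SBAR → S → NP → PP → NP → ADJ. That is 8 enclosing brackets.

8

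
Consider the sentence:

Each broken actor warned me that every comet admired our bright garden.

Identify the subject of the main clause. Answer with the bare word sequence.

In the main clause the verb is "warned"; the NP preceding it, "each broken actor", is the subject.

each broken actor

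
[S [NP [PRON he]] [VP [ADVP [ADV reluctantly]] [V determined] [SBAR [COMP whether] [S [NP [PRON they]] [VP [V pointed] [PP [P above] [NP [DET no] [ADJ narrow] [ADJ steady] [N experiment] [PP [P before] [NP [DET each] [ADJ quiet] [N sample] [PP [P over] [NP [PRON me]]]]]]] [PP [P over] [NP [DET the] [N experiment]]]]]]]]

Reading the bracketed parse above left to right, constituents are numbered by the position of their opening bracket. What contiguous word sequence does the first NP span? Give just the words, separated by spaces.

he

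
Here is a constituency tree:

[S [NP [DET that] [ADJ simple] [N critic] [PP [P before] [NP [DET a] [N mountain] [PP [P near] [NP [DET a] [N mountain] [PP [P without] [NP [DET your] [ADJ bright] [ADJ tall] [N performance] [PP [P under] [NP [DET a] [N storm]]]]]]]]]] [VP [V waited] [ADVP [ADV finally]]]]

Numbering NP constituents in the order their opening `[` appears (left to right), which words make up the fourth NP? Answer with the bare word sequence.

In left-to-right order the NP constituents are "that simple critic before a mountain near a mountain without your bright tall performance under a storm"; "a mountain near a mountain without your bright tall performance under a storm"; "a mountain without your bright tall performance under a storm"; "your bright tall performance under a storm"; "a storm". Number 4 is "your bright tall performance under a storm".

your bright tall performance under a storm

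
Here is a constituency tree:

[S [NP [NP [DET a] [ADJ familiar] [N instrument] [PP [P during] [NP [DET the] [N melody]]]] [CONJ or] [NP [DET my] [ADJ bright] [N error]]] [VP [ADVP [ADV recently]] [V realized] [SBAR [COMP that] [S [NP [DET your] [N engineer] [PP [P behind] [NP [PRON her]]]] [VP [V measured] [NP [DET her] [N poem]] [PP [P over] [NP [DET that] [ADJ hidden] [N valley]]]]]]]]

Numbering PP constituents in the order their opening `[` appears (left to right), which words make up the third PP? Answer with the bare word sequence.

over that hidden valley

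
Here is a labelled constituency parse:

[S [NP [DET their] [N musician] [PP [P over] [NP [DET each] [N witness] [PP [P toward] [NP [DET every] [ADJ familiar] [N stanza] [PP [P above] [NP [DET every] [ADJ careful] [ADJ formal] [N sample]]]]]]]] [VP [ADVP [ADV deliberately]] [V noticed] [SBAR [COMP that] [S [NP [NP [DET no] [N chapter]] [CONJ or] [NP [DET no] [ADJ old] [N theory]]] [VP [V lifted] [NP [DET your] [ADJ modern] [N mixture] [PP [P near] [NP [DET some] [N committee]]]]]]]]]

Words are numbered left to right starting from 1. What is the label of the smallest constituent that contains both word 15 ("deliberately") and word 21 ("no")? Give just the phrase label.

Word 15 lies under S → VP → ADVP → ADV; word 21 lies under S → VP → SBAR → S → NP → NP → DET. The lowest shared node is the VP.

VP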